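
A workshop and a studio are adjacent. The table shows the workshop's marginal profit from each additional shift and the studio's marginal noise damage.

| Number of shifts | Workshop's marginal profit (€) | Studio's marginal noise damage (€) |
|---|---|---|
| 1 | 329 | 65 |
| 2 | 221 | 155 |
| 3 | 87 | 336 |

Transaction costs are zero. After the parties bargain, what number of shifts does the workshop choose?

Bargaining reaches the level where marginal profit last exceeds marginal noise damage.
That holds through level 2 (221 ≥ 155) but not at 3 (87 < 336).

2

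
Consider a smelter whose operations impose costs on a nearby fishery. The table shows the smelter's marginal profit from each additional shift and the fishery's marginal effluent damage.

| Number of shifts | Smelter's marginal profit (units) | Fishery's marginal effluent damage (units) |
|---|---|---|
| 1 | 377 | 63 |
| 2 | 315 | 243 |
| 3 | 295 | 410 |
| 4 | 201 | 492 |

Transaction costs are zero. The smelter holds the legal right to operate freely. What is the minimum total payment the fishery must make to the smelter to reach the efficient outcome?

Left alone the smelter would choose level 4 (marginal profit stays positive).
Efficient level: k* = 2 (marginal profit ≥ marginal effluent damage through 2).
The fishery must at least cover the smelter's forgone profit from cutting 4→2: 295 + 201 = 496.

496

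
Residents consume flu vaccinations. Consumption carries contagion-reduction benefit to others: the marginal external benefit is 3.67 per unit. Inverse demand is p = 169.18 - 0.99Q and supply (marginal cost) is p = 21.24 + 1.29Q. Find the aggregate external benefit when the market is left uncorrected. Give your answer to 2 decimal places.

238.13

Market equilibrium (private): 21.24 + 1.29Q = 169.18 - 0.99Q → Q_m = 64.8860.
Total external benefit = MEB × Q_m = 3.67 × 64.8860 = 238.1316.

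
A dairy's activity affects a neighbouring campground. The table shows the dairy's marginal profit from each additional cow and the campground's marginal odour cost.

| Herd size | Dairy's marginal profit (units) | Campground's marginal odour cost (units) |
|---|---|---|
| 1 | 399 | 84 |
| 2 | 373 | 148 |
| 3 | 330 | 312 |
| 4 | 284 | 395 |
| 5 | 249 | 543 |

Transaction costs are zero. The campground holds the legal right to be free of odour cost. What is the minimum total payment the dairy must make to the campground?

544

Efficient level: marginal profit ≥ marginal odour cost through level 3, so k* = 3.
With the campground holding the right, the dairy must at least compensate total damage at k*: 84 + 148 + 312 = 544.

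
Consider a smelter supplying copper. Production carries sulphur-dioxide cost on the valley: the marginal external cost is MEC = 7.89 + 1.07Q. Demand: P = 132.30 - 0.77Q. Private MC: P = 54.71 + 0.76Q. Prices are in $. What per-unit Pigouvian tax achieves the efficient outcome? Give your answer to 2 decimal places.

Social marginal cost = private MC + MEC = 62.60 + 1.83Q.
Set SMC = demand: 62.60 + 1.83Q = 132.30 - 0.77Q → Q* = 26.8077.
The Pigouvian tax equals MEC at Q*: 7.89 + 1.07×26.8077 = 36.5742.

tax = $36.57 per unit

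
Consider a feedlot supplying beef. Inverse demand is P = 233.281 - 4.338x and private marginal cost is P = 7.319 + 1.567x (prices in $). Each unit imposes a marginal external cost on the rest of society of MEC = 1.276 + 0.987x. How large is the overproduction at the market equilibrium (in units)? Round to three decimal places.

Market equilibrium (private): 7.319 + 1.567x = 233.281 - 4.338x → x_m = 38.2662.
Social marginal cost = private MC + MEC = 8.595 + 2.554x.
Set SMC = demand: 8.595 + 2.554x = 233.281 - 4.338x → x* = 32.6010.
Gap = |38.2662 − 32.6010| = 5.6652.

5.665 units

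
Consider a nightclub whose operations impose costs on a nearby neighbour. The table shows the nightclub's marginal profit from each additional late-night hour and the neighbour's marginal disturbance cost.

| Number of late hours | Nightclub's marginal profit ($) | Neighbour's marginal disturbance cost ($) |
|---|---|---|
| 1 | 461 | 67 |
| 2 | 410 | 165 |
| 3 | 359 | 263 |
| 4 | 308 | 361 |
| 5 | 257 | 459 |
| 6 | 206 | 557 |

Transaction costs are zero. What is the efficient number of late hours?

Bargaining reaches the level where marginal profit last exceeds marginal disturbance cost.
That holds through level 3 (359 ≥ 263) but not at 4 (308 < 361).

3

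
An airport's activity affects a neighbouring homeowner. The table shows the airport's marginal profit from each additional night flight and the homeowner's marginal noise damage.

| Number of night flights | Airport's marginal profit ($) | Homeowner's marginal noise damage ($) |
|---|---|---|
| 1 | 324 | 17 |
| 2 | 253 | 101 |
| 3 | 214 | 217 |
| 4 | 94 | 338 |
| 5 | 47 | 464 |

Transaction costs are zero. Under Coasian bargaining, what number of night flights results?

Bargaining reaches the level where marginal profit last exceeds marginal noise damage.
That holds through level 2 (253 ≥ 101) but not at 3 (214 < 217).

2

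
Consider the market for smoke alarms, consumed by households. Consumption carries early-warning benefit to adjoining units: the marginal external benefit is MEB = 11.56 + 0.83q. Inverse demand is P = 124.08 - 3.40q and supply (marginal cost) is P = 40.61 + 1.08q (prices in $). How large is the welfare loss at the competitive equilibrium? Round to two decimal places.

Market equilibrium (private): 40.61 + 1.08q = 124.08 - 3.40q → q_m = 18.6317.
Social marginal benefit = demand + MEB = 135.64 - 2.57q.
Set SMB = MC: 135.64 - 2.57q = 40.61 + 1.08q → q* = 26.0356.
The welfare-loss triangle has base |q_m − q*| and height MEB(q_m) (the vertical gap between SMB and MC is zero at q* and MEB at q_m).
DWL = ½ × 7.4039 × 27.0243 = 100.0426.

DWL = $100.04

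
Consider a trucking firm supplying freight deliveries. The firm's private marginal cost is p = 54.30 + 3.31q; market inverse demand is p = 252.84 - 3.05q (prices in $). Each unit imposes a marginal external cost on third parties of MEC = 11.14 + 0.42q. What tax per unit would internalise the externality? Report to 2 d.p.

tax = $22.75 per unit

Social marginal cost = private MC + MEC = 65.44 + 3.73q.
Set SMC = demand: 65.44 + 3.73q = 252.84 - 3.05q → q* = 27.6401.
The Pigouvian tax equals MEC at q*: 11.14 + 0.42×27.6401 = 22.7488.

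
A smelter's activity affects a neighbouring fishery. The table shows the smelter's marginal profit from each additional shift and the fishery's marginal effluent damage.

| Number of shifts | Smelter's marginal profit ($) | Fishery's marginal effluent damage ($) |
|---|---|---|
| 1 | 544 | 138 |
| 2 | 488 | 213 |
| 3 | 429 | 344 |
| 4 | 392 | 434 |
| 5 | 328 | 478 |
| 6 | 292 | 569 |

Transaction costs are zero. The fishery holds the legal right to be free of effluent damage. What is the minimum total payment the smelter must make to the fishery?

Efficient level: marginal profit ≥ marginal effluent damage through level 3, so k* = 3.
With the fishery holding the right, the smelter must at least compensate total damage at k*: 138 + 213 + 344 = 695.

$695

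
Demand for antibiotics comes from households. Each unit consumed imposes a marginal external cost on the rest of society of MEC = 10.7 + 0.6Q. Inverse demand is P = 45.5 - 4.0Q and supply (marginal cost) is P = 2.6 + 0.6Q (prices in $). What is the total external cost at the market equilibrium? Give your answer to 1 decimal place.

Market equilibrium (private): 2.6 + 0.6Q = 45.5 - 4.0Q → Q_m = 9.3261.
Total external cost = ∫₀^{Q_m} (10.7 + 0.6Q) dQ = 10.7×9.3261 + ½×0.6×9.3261² = 125.8821.

$125.9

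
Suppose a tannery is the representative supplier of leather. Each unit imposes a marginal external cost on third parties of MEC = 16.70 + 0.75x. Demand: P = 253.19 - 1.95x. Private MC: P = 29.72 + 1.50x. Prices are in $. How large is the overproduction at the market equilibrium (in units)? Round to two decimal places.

15.54 units

Market equilibrium (private): 29.72 + 1.50x = 253.19 - 1.95x → x_m = 64.7739.
Social marginal cost = private MC + MEC = 46.42 + 2.25x.
Set SMC = demand: 46.42 + 2.25x = 253.19 - 1.95x → x* = 49.2310.
Gap = |64.7739 − 49.2310| = 15.5429.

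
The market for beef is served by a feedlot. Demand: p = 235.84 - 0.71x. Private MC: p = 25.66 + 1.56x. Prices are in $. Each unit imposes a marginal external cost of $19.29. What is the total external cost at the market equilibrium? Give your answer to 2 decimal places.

$1786.07

Market equilibrium (private): 25.66 + 1.56x = 235.84 - 0.71x → x_m = 92.5903.
Total external cost = MEC × x_m = 19.29 × 92.5903 = 1786.0669.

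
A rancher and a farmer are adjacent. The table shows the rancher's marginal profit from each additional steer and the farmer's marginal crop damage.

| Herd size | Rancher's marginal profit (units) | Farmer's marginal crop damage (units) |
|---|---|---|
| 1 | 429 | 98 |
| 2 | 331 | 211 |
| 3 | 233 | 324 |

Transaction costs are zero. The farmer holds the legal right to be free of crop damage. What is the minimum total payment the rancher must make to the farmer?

309

Efficient level: marginal profit ≥ marginal crop damage through level 2, so k* = 2.
With the farmer holding the right, the rancher must at least compensate total damage at k*: 98 + 211 = 309.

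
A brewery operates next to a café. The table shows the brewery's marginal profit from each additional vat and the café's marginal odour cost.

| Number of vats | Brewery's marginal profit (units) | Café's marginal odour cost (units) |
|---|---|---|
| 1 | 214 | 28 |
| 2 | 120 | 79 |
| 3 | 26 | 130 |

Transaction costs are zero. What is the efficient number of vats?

2

Bargaining reaches the level where marginal profit last exceeds marginal odour cost.
That holds through level 2 (120 ≥ 79) but not at 3 (26 < 130).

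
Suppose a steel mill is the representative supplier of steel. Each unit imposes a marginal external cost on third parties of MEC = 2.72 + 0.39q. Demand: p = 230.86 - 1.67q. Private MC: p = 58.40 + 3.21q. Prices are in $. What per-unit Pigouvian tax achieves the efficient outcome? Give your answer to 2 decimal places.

Social marginal cost = private MC + MEC = 61.12 + 3.60q.
Set SMC = demand: 61.12 + 3.60q = 230.86 - 1.67q → q* = 32.2087.
The Pigouvian tax equals MEC at q*: 2.72 + 0.39×32.2087 = 15.2814.

tax = $15.28 per unit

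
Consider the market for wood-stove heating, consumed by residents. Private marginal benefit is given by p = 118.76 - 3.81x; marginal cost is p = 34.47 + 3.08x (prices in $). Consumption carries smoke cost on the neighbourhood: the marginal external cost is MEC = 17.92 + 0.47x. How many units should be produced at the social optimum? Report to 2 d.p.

Social marginal benefit = demand − MEC = 100.84 - 4.28x.
Set SMB = MC: 100.84 - 4.28x = 34.47 + 3.08x → x* = 9.0177.

x* = 9.02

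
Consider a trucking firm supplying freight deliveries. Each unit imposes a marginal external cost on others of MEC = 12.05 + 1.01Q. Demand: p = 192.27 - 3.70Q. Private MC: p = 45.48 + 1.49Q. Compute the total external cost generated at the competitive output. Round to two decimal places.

744.78

Market equilibrium (private): 45.48 + 1.49Q = 192.27 - 3.70Q → Q_m = 28.2832.
Total external cost = ∫₀^{Q_m} (12.05 + 1.01Q) dQ = 12.05×28.2832 + ½×1.01×28.2832² = 744.7820.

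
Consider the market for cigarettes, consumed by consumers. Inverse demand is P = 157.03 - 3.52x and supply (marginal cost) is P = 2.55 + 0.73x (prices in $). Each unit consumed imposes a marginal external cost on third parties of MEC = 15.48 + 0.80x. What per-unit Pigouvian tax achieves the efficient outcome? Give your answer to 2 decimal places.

tax = $37.50 per unit

Social marginal benefit = demand − MEC = 141.55 - 4.32x.
Set SMB = MC: 141.55 - 4.32x = 2.55 + 0.73x → x* = 27.5248.
The Pigouvian tax equals MEC at x*: 15.48 + 0.80×27.5248 = 37.4998.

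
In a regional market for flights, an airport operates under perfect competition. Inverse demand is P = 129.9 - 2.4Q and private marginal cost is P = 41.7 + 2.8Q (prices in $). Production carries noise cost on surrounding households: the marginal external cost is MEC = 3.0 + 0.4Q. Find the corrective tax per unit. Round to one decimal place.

Social marginal cost = private MC + MEC = 44.7 + 3.2Q.
Set SMC = demand: 44.7 + 3.2Q = 129.9 - 2.4Q → Q* = 15.2143.
The Pigouvian tax equals MEC at Q*: 3.0 + 0.4×15.2143 = 9.0857.

tax = $9.1 per unit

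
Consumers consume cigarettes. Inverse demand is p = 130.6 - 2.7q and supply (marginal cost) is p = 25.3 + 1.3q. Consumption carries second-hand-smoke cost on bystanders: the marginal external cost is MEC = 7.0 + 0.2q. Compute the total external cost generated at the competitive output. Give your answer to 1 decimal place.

Market equilibrium (private): 25.3 + 1.3q = 130.6 - 2.7q → q_m = 26.3250.
Total external cost = ∫₀^{q_m} (7.0 + 0.2q) dq = 7.0×26.3250 + ½×0.2×26.3250² = 253.5756.

253.6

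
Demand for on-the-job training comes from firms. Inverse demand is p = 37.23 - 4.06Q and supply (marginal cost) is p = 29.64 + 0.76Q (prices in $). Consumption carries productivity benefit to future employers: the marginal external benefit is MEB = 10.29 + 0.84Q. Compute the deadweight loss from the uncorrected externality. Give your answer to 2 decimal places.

Market equilibrium (private): 29.64 + 0.76Q = 37.23 - 4.06Q → Q_m = 1.5747.
Social marginal benefit = demand + MEB = 47.52 - 3.22Q.
Set SMB = MC: 47.52 - 3.22Q = 29.64 + 0.76Q → Q* = 4.4925.
The loss is the area between SMB and MC from Q* to Q_m; with linear curves that's a triangle of height MEB(Q_m).
DWL = ½ × 2.9178 × 11.6127 = 16.9418.

DWL = $16.94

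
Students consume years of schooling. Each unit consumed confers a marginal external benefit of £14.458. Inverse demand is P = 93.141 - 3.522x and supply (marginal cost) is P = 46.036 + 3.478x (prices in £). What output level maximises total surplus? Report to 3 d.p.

x* = 8.795

Social marginal benefit = demand + MEB = 107.599 - 3.522x.
Set SMB = MC: 107.599 - 3.522x = 46.036 + 3.478x → x* = 8.7947.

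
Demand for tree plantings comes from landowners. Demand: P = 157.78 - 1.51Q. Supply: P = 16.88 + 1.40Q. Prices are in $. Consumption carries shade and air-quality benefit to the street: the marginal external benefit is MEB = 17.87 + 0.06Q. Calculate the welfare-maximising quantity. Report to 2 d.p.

Social marginal benefit = demand + MEB = 175.65 - 1.45Q.
Set SMB = MC: 175.65 - 1.45Q = 16.88 + 1.40Q → Q* = 55.7088.

Q* = 55.71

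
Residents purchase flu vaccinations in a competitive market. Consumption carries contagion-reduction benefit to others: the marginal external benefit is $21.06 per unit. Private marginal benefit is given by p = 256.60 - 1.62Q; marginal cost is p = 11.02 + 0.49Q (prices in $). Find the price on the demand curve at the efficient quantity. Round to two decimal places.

P = $51.88

Social marginal benefit = demand + MEB = 277.66 - 1.62Q.
Set SMB = MC: 277.66 - 1.62Q = 11.02 + 0.49Q → Q* = 126.3697.
Consumer price on the demand curve at Q*: 256.60 − 1.62×126.3697 = 51.8811.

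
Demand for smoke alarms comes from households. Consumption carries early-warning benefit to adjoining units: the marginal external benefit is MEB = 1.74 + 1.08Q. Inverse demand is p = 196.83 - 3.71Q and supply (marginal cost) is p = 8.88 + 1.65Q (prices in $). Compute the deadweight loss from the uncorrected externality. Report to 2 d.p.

Market equilibrium (private): 8.88 + 1.65Q = 196.83 - 3.71Q → Q_m = 35.0653.
Social marginal benefit = demand + MEB = 198.57 - 2.63Q.
Set SMB = MC: 198.57 - 2.63Q = 8.88 + 1.65Q → Q* = 44.3201.
The loss is the area between SMB and MC from Q* to Q_m; with linear curves that's a triangle of height MEB(Q_m).
DWL = ½ × 9.2548 × 39.6105 = 183.2936.

DWL = $183.29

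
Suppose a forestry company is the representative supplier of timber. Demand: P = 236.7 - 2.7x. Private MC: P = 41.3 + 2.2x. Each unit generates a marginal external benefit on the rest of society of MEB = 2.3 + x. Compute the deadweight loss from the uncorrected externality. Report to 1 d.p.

DWL = 228.1

Market equilibrium (private): 41.3 + 2.2x = 236.7 - 2.7x → x_m = 39.8776.
Social marginal cost = private MC − MEB = 39.0 + 1.2x.
Set SMC = demand: 39.0 + 1.2x = 236.7 - 2.7x → x* = 50.6923.
The welfare-loss triangle has base |x_m − x*| and height MEB(x_m) (the vertical gap between SMC and demand is zero at x* and MEB at x_m).
DWL = ½ × 10.8147 × 42.1776 = 228.0690.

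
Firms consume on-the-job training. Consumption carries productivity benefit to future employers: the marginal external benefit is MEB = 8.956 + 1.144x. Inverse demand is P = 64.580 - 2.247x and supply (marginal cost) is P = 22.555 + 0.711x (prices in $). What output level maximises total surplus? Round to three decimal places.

x* = 28.104

Social marginal benefit = demand + MEB = 73.536 - 1.103x.
Set SMB = MC: 73.536 - 1.103x = 22.555 + 0.711x → x* = 28.1042.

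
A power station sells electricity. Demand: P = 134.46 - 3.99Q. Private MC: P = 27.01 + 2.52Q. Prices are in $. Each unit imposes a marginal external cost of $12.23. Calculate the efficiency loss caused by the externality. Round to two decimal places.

DWL = $11.49

Market equilibrium (private): 27.01 + 2.52Q = 134.46 - 3.99Q → Q_m = 16.5054.
Social marginal cost = private MC + MEC = 39.24 + 2.52Q.
Set SMC = demand: 39.24 + 2.52Q = 134.46 - 3.99Q → Q* = 14.6267.
Between Q* and Q_m the wedge SMC − demand runs linearly from 0 to MEC(Q_m), so the loss is a triangle.
DWL = ½ × 1.8787 × 12.2300 = 11.4883.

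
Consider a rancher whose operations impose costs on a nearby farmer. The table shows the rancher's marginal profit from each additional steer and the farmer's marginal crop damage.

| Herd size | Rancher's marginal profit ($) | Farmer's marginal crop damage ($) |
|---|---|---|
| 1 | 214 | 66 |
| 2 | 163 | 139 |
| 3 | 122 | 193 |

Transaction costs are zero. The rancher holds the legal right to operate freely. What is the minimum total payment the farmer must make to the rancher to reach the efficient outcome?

Left alone the rancher would choose level 3 (marginal profit stays positive).
Efficient level: k* = 2 (marginal profit ≥ marginal crop damage through 2).
The farmer must at least cover the rancher's forgone profit from cutting 3→2: 122 = 122.

$122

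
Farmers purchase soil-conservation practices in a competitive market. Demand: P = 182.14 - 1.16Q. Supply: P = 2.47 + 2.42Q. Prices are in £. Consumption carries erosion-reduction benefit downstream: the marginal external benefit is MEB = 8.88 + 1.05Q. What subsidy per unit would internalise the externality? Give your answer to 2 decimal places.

subsidy = £87.13 per unit

Social marginal benefit = demand + MEB = 191.02 - 0.11Q.
Set SMB = MC: 191.02 - 0.11Q = 2.47 + 2.42Q → Q* = 74.5257.
The Pigouvian subsidy equals MEB at Q*: 8.88 + 1.05×74.5257 = 87.1320.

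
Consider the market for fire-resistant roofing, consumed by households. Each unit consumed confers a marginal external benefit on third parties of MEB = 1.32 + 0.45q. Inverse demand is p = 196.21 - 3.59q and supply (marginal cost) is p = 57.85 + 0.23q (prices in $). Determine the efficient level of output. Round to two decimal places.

q* = 41.45

Social marginal benefit = demand + MEB = 197.53 - 3.14q.
Set SMB = MC: 197.53 - 3.14q = 57.85 + 0.23q → q* = 41.4481.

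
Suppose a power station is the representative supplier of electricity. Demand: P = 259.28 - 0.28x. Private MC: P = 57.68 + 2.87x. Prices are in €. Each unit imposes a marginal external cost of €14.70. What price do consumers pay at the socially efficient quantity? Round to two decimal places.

Social marginal cost = private MC + MEC = 72.38 + 2.87x.
Set SMC = demand: 72.38 + 2.87x = 259.28 - 0.28x → x* = 59.3333.
Consumer price on the demand curve at x*: 259.28 − 0.28×59.3333 = 242.6667.

P = €242.67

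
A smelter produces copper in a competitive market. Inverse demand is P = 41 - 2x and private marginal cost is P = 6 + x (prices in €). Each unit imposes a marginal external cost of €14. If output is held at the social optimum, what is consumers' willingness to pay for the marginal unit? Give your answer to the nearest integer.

P = €27

Social marginal cost = private MC + MEC = 20 + x.
Set SMC = demand: 20 + x = 41 - 2x → x* = 7.0000.
Consumer price on the demand curve at x*: 41 − 2×7.0000 = 27.0000.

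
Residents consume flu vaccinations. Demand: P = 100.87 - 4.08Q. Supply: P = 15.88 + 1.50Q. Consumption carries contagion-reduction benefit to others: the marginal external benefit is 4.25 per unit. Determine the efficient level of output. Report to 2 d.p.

Q* = 15.99

Social marginal benefit = demand + MEB = 105.12 - 4.08Q.
Set SMB = MC: 105.12 - 4.08Q = 15.88 + 1.50Q → Q* = 15.9928.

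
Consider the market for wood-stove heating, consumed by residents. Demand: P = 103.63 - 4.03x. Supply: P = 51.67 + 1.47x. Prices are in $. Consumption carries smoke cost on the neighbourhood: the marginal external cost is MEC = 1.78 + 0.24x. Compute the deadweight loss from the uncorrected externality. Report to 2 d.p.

Market equilibrium (private): 51.67 + 1.47x = 103.63 - 4.03x → x_m = 9.4473.
Social marginal benefit = demand − MEC = 101.85 - 4.27x.
Set SMB = MC: 101.85 - 4.27x = 51.67 + 1.47x → x* = 8.7422.
Between x* and x_m the wedge MC − SMB runs linearly from 0 to MEC(x_m), so the loss is a triangle.
DWL = ½ × 0.7051 × 4.0473 = 1.4269.

DWL = $1.43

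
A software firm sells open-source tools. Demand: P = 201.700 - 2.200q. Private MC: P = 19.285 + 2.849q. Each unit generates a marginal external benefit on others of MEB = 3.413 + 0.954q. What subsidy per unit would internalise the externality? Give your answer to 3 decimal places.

subsidy = 46.705 per unit

Social marginal cost = private MC − MEB = 15.872 + 1.895q.
Set SMC = demand: 15.872 + 1.895q = 201.700 - 2.200q → q* = 45.3792.
The Pigouvian subsidy equals MEB at q*: 3.413 + 0.954×45.3792 = 46.7048.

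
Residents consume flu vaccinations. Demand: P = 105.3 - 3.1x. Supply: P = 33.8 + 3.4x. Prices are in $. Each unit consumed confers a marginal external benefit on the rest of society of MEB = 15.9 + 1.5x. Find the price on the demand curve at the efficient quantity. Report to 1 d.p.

Social marginal benefit = demand + MEB = 121.2 - 1.6x.
Set SMB = MC: 121.2 - 1.6x = 33.8 + 3.4x → x* = 17.4800.
Consumer price on the demand curve at x*: 105.3 − 3.1×17.4800 = 51.1120.

P = $51.1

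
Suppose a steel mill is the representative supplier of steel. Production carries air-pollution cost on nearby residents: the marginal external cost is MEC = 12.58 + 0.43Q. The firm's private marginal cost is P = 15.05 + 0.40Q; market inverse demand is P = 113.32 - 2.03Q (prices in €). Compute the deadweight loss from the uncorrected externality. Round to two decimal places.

DWL = €157.02

Market equilibrium (private): 15.05 + 0.40Q = 113.32 - 2.03Q → Q_m = 40.4403.
Social marginal cost = private MC + MEC = 27.63 + 0.83Q.
Set SMC = demand: 27.63 + 0.83Q = 113.32 - 2.03Q → Q* = 29.9615.
The loss is the area between SMC and demand from Q* to Q_m; with linear curves that's a triangle of height MEC(Q_m).
DWL = ½ × 10.4788 × 29.9693 = 157.0212.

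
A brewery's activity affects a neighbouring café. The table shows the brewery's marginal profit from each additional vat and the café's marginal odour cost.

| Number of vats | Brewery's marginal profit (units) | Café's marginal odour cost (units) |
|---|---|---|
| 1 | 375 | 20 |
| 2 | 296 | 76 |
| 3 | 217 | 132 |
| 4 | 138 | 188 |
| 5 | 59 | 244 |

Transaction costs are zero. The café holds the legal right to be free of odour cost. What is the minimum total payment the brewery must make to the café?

228

Efficient level: marginal profit ≥ marginal odour cost through level 3, so k* = 3.
With the café holding the right, the brewery must at least compensate total damage at k*: 20 + 76 + 132 = 228.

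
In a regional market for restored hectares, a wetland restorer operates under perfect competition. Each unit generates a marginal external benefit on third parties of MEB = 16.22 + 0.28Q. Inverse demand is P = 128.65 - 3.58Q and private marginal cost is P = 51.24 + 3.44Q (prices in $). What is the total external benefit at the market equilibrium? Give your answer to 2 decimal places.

$195.88

Market equilibrium (private): 51.24 + 3.44Q = 128.65 - 3.58Q → Q_m = 11.0271.
Total external benefit = ∫₀^{Q_m} (16.22 + 0.28Q) dQ = 16.22×11.0271 + ½×0.28×11.0271² = 195.8831.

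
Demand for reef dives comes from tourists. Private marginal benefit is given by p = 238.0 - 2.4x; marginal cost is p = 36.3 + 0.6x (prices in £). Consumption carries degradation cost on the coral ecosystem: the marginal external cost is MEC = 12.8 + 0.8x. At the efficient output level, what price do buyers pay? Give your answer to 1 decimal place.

P = £118.7

Social marginal benefit = demand − MEC = 225.2 - 3.2x.
Set SMB = MC: 225.2 - 3.2x = 36.3 + 0.6x → x* = 49.7105.
Consumer price on the demand curve at x*: 238.0 − 2.4×49.7105 = 118.6948.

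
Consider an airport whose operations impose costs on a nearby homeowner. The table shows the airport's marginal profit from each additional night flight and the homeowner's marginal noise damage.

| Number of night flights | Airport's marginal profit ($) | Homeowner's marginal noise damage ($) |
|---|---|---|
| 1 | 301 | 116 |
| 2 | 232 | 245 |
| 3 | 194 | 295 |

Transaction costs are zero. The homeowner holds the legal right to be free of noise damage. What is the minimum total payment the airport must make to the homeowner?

Efficient level: marginal profit ≥ marginal noise damage through level 1, so k* = 1.
With the homeowner holding the right, the airport must at least compensate total damage at k*: 116 = 116.

$116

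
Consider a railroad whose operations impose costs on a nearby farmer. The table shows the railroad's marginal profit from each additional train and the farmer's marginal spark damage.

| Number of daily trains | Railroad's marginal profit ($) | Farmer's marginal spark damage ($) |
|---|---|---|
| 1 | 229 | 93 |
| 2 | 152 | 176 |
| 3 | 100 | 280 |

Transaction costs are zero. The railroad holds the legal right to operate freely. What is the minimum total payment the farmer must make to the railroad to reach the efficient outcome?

$252

Left alone the railroad would choose level 3 (marginal profit stays positive).
Efficient level: k* = 1 (marginal profit ≥ marginal spark damage through 1).
The farmer must at least cover the railroad's forgone profit from cutting 3→1: 152 + 100 = 252.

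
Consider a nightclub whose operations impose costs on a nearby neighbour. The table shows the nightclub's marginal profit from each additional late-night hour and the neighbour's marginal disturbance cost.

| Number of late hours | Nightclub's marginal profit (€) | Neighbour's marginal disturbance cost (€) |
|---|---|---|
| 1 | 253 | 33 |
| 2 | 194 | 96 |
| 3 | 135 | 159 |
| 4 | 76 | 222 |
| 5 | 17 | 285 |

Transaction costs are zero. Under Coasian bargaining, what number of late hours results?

Bargaining reaches the level where marginal profit last exceeds marginal disturbance cost.
That holds through level 2 (194 ≥ 96) but not at 3 (135 < 159).

2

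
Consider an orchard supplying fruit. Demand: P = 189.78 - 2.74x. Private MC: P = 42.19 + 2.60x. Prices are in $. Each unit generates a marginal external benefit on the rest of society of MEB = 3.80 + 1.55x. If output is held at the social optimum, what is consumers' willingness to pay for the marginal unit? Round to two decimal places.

Social marginal cost = private MC − MEB = 38.39 + 1.05x.
Set SMC = demand: 38.39 + 1.05x = 189.78 - 2.74x → x* = 39.9446.
Consumer price on the demand curve at x*: 189.78 − 2.74×39.9446 = 80.3318.

P = $80.33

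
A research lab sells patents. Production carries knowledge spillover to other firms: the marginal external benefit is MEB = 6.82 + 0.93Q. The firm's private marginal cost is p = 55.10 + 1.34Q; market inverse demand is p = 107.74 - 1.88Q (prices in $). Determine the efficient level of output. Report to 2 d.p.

Social marginal cost = private MC − MEB = 48.28 + 0.41Q.
Set SMC = demand: 48.28 + 0.41Q = 107.74 - 1.88Q → Q* = 25.9651.

Q* = 25.97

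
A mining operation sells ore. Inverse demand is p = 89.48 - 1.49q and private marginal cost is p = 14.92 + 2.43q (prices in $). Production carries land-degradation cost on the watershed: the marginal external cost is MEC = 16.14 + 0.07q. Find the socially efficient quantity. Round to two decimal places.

Social marginal cost = private MC + MEC = 31.06 + 2.50q.
Set SMC = demand: 31.06 + 2.50q = 89.48 - 1.49q → q* = 14.6416.

q* = 14.64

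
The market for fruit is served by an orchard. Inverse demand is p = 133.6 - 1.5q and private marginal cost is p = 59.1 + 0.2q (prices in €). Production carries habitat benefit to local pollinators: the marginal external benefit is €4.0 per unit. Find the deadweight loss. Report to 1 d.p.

DWL = €4.7

Market equilibrium (private): 59.1 + 0.2q = 133.6 - 1.5q → q_m = 43.8235.
Social marginal cost = private MC − MEB = 55.1 + 0.2q.
Set SMC = demand: 55.1 + 0.2q = 133.6 - 1.5q → q* = 46.1765.
Between q* and q_m the wedge demand − SMC runs linearly from 0 to MEB(q_m), so the loss is a triangle.
DWL = ½ × 2.3530 × 4.0000 = 4.7060.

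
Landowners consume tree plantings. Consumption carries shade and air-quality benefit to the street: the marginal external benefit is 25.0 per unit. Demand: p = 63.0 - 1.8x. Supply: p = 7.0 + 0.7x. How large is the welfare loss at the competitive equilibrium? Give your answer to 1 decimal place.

Market equilibrium (private): 7.0 + 0.7x = 63.0 - 1.8x → x_m = 22.4000.
Social marginal benefit = demand + MEB = 88.0 - 1.8x.
Set SMB = MC: 88.0 - 1.8x = 7.0 + 0.7x → x* = 32.4000.
The loss is the area between SMB and MC from x* to x_m; with linear curves that's a triangle of height MEB(x_m).
DWL = ½ × 10.0000 × 25.0000 = 125.0000.

DWL = 125.0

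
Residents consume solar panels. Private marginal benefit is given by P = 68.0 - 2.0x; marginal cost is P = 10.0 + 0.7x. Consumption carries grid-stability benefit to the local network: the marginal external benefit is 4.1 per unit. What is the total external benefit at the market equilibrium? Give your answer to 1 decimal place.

88.1

Market equilibrium (private): 10.0 + 0.7x = 68.0 - 2.0x → x_m = 21.4815.
Total external benefit = MEB × x_m = 4.1 × 21.4815 = 88.0742.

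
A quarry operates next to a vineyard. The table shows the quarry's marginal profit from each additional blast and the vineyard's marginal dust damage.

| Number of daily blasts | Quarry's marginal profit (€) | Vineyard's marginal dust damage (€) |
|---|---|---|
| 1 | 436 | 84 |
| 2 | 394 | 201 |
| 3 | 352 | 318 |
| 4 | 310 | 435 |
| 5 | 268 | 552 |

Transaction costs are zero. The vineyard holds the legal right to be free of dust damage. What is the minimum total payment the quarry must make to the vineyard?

€603

Efficient level: marginal profit ≥ marginal dust damage through level 3, so k* = 3.
With the vineyard holding the right, the quarry must at least compensate total damage at k*: 84 + 201 + 318 = 603.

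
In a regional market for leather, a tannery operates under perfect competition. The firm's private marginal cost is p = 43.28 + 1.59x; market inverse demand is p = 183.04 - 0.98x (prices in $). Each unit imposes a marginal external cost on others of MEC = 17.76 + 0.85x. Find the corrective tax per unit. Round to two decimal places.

tax = $48.08 per unit

Social marginal cost = private MC + MEC = 61.04 + 2.44x.
Set SMC = demand: 61.04 + 2.44x = 183.04 - 0.98x → x* = 35.6725.
The Pigouvian tax equals MEC at x*: 17.76 + 0.85×35.6725 = 48.0816.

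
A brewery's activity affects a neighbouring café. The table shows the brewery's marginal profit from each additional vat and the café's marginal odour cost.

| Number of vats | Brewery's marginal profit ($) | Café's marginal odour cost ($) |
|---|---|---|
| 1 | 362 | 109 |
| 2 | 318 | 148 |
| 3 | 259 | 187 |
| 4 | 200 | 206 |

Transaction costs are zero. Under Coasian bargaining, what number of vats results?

3

Bargaining reaches the level where marginal profit last exceeds marginal odour cost.
That holds through level 3 (259 ≥ 187) but not at 4 (200 < 206).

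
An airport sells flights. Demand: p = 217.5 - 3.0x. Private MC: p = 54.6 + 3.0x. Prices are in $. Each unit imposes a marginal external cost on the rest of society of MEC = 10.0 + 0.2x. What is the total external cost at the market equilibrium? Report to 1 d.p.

Market equilibrium (private): 54.6 + 3.0x = 217.5 - 3.0x → x_m = 27.1500.
Total external cost = ∫₀^{x_m} (10.0 + 0.2x) dx = 10.0×27.1500 + ½×0.2×27.1500² = 345.2123.

$345.2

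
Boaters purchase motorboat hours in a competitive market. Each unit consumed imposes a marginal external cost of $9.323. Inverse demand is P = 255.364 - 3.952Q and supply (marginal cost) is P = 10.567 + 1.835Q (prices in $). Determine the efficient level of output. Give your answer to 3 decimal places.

Q* = 40.690

Social marginal benefit = demand − MEC = 246.041 - 3.952Q.
Set SMB = MC: 246.041 - 3.952Q = 10.567 + 1.835Q → Q* = 40.6902.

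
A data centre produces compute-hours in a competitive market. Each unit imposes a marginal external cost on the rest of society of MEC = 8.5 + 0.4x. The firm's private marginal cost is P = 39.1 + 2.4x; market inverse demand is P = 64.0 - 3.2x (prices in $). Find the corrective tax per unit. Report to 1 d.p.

Social marginal cost = private MC + MEC = 47.6 + 2.8x.
Set SMC = demand: 47.6 + 2.8x = 64.0 - 3.2x → x* = 2.7333.
The Pigouvian tax equals MEC at x*: 8.5 + 0.4×2.7333 = 9.5933.

tax = $9.6 per unit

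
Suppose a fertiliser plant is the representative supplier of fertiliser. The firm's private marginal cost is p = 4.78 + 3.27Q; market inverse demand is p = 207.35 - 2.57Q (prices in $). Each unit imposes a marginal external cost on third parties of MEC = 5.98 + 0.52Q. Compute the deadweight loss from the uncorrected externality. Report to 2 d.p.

DWL = $45.35

Market equilibrium (private): 4.78 + 3.27Q = 207.35 - 2.57Q → Q_m = 34.6866.
Social marginal cost = private MC + MEC = 10.76 + 3.79Q.
Set SMC = demand: 10.76 + 3.79Q = 207.35 - 2.57Q → Q* = 30.9104.
The loss is the area between SMC and demand from Q* to Q_m; with linear curves that's a triangle of height MEC(Q_m).
DWL = ½ × 3.7762 × 24.0171 = 45.3467.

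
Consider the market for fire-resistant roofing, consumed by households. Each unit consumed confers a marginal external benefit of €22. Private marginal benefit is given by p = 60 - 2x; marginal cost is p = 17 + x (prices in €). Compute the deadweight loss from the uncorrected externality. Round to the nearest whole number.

Market equilibrium (private): 17 + x = 60 - 2x → x_m = 14.3333.
Social marginal benefit = demand + MEB = 82 - 2x.
Set SMB = MC: 82 - 2x = 17 + x → x* = 21.6667.
Height of the DWL triangle at x_m is SMB(x_m) − MC(x_m) = MEB(x_m) = 22.0000.
DWL = ½ × 7.3334 × 22.0000 = 80.6674.

DWL = €81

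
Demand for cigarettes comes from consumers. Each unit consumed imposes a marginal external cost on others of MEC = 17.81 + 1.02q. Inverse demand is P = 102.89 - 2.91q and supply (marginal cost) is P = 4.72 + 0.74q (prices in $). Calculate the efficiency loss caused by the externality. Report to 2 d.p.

DWL = $219.17

Market equilibrium (private): 4.72 + 0.74q = 102.89 - 2.91q → q_m = 26.8959.
Social marginal benefit = demand − MEC = 85.08 - 3.93q.
Set SMB = MC: 85.08 - 3.93q = 4.72 + 0.74q → q* = 17.2077.
Between q* and q_m the wedge MC − SMB runs linearly from 0 to MEC(q_m), so the loss is a triangle.
DWL = ½ × 9.6882 × 45.2438 = 219.1655.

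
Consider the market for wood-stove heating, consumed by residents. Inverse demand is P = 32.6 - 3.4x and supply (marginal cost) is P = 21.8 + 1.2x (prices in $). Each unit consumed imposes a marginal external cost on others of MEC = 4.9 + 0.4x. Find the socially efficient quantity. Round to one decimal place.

x* = 1.2

Social marginal benefit = demand − MEC = 27.7 - 3.8x.
Set SMB = MC: 27.7 - 3.8x = 21.8 + 1.2x → x* = 1.1800.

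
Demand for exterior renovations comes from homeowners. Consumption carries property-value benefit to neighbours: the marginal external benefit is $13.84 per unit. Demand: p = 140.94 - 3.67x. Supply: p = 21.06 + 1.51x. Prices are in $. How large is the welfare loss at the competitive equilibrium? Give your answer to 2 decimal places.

DWL = $18.49

Market equilibrium (private): 21.06 + 1.51x = 140.94 - 3.67x → x_m = 23.1429.
Social marginal benefit = demand + MEB = 154.78 - 3.67x.
Set SMB = MC: 154.78 - 3.67x = 21.06 + 1.51x → x* = 25.8147.
The welfare-loss triangle has base |x_m − x*| and height MEB(x_m) (the vertical gap between SMB and MC is zero at x* and MEB at x_m).
DWL = ½ × 2.6718 × 13.8400 = 18.4889.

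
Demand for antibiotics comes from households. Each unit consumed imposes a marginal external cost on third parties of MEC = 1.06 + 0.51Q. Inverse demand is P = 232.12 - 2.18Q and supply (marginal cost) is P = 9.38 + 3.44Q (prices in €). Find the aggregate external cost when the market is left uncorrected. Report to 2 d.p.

Market equilibrium (private): 9.38 + 3.44Q = 232.12 - 2.18Q → Q_m = 39.6335.
Total external cost = ∫₀^{Q_m} (1.06 + 0.51Q) dQ = 1.06×39.6335 + ½×0.51×39.6335² = 442.5692.

€442.57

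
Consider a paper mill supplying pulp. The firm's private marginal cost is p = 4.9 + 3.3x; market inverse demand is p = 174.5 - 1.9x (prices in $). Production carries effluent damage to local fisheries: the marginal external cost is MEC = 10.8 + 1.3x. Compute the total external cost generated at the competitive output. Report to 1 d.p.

$1043.7

Market equilibrium (private): 4.9 + 3.3x = 174.5 - 1.9x → x_m = 32.6154.
Total external cost = ∫₀^{x_m} (10.8 + 1.3x) dx = 10.8×32.6154 + ½×1.3×32.6154² = 1043.6931.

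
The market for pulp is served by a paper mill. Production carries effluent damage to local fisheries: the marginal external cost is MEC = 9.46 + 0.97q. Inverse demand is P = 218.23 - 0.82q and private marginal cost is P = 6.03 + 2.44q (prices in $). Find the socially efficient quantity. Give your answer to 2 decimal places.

Social marginal cost = private MC + MEC = 15.49 + 3.41q.
Set SMC = demand: 15.49 + 3.41q = 218.23 - 0.82q → q* = 47.9291.

q* = 47.93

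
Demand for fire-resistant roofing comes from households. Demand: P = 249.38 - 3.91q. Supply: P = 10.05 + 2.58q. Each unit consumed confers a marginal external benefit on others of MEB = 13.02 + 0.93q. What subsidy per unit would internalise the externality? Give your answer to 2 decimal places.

subsidy = 55.23 per unit

Social marginal benefit = demand + MEB = 262.40 - 2.98q.
Set SMB = MC: 262.40 - 2.98q = 10.05 + 2.58q → q* = 45.3867.
The Pigouvian subsidy equals MEB at q*: 13.02 + 0.93×45.3867 = 55.2296.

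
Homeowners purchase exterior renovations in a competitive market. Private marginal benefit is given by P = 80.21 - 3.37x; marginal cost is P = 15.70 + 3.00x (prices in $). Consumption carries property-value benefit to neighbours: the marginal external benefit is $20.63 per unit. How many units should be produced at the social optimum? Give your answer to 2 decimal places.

Social marginal benefit = demand + MEB = 100.84 - 3.37x.
Set SMB = MC: 100.84 - 3.37x = 15.70 + 3.00x → x* = 13.3658.

x* = 13.37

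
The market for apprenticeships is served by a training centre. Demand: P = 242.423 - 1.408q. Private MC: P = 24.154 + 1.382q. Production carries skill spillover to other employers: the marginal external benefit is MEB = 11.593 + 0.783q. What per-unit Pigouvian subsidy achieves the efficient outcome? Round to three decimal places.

Social marginal cost = private MC − MEB = 12.561 + 0.599q.
Set SMC = demand: 12.561 + 0.599q = 242.423 - 1.408q → q* = 114.5301.
The Pigouvian subsidy equals MEB at q*: 11.593 + 0.783×114.5301 = 101.2701.

subsidy = 101.270 per unit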